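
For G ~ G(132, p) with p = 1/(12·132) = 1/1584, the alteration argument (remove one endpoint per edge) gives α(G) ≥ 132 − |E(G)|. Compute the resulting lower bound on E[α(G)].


E[|E(G)|] = C(132, 2)·p = 8646 · (1/1584) = 131/24.
E[α(G)] ≥ n − E[|E(G)|] = 132 − 131/24 = 3037/24.
Numerically: ≈ 126.5417.
(This is only a lower bound; the true E[α(G)] may be larger.)

E[α(G)] ≥ 3037/24 ≈ 126.5417.


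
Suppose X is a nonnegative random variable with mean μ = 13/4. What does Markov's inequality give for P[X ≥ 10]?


μ = E[X] = 13/4, a = 10.
Markov: P[X ≥ 10] ≤ μ/a = (13/4)/10 = 13/40.
Numerically: ≈ 0.325000.
(Since a = 10 > μ = 3.250000, the bound 13/40 is < 1 and informative.)

P[X ≥ 10] ≤ 13/40 ≈ 0.325000.


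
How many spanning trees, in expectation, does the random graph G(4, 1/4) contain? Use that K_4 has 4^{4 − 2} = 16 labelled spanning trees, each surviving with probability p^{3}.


K_4 has 4^{4 − 2} = 16 labelled spanning trees.
For each such spanning tree H, let X_H = 1 if all 3 edges of H are present in G. Then P[X_H = 1] = p^{3} = (1/4)^{3} = 1/64.
By linearity of expectation: E[X] = Σ_H E[X_H] = 16 · p^{3} = 16 · 1/64 = 1/4.
Numerically: E[X] ≈ 0.25.

E[X] = 16 · (1/4)^{3} = 1/4 ≈ 0.25.


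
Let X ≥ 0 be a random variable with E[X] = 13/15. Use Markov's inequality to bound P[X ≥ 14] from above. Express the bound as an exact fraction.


μ = E[X] = 13/15, a = 14.
Markov: P[X ≥ 14] ≤ μ/a = (13/15)/14 = 13/210.
Numerically: ≈ 0.06190.
(Since a = 14 > μ = 0.86667, the bound 13/210 is < 1 and informative.)

P[X ≥ 14] ≤ 13/210 ≈ 0.06190.


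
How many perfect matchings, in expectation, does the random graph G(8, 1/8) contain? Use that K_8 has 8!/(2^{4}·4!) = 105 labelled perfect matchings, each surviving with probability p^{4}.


K_8 has 8!/(2^{4}·4!) = 105 labelled perfect matchings.
For each such perfect matching H, let X_H = 1 if all 4 edges of H are present in G. Then P[X_H = 1] = p^{4} = (1/8)^{4} = 1/4096.
By linearity: E[X] = Σ_H E[X_H] = 105 · p^{4} = 105 · 1/4096 = 105/4096.
Numerically: E[X] ≈ 0.02563.

E[X] = 105 · (1/8)^{4} = 105/4096 ≈ 0.02563.


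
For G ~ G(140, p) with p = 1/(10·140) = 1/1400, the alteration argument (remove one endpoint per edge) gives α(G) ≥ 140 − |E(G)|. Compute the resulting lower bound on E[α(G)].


E[|E(G)|] = C(140, 2)·p = 9730 · (1/1400) = 139/20.
E[α(G)] ≥ n − E[|E(G)|] = 140 − 139/20 = 2661/20.
Numerically: ≈ 133.0500.
(This is only a lower bound; the true E[α(G)] may be larger.)

E[α(G)] ≥ 2661/20 ≈ 133.0500.


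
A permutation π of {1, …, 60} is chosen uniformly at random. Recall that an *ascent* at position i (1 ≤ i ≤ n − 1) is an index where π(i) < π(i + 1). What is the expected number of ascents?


Write X = Σ X_I over i = 1, …, 59, with X_I the indicator of one ascent.
There are 59 indicators.
For each fixed i, the pair (π(i), π(i+1)) is a uniformly random ordered pair of distinct values from {1, …, 60}; by symmetry P[π(i) < π(i+1)] = 1/2.
By linearity: E[X] = 59 · (1/2) = (60 − 1) · (1/2) = 59/2 ≈ 29.5000.

E[X] = 59/2 = 29.5000.


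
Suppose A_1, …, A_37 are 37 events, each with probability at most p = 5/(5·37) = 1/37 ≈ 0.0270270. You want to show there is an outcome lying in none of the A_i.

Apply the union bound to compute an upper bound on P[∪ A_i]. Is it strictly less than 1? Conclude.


Union bound: P[∪_{i=1}^{37} A_i] ≤ Σ_i P[A_i] ≤ 37·p = 37·(1/37) = 1.
Numerically: 1 ≈ 1.0000000.
Is 1 < 1? NO.
Since the bound 1 is ≥ 1, the union bound is uninformative here; it does NOT by itself certify existence.

37·p = 1 ≈ 1.0000000; existence NOT certified by the union bound.


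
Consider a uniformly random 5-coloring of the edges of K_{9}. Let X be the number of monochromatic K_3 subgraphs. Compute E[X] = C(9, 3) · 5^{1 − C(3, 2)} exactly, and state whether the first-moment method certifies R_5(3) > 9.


E[X] = C(9, 3) · 5^{1 − 3} = 84 · 5^{−2} = 84/25.
As a reduced fraction: E[X] = 84/25 ≈ 3.360000.
Is E[X] < 1? NO.
Since E[X] ≥ 1, the first-moment bound is inconclusive at n = 9; it does NOT by itself certify R_5(3) > 9.

E[X] = 84/25 ≈ 3.360000; E[X] ≥ 1; first-moment method inconclusive here.


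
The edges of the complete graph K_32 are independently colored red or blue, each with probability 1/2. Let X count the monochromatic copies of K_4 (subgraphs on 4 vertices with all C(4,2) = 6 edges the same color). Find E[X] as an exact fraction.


Let X = Σ_S X_S over the C(32, 4) = 35960 subsets S of size 4, where X_S = 1 if the K_4 on S is monochromatic.
For a fixed S, the K_4 on S has C(4, 2) = 6 edges. P[all 6 edges red] = (1/2)^6, and likewise for blue, so P[monochromatic] = 2·(1/2)^6 = 2^{1 − 6} = 1/32.
By linearity of expectation: E[X] = C(32, 4) · 2^{1 − 6} = 35960 · 1/32 = 4495/4.
Numerically: E[X] ≈ 1123.750000.

E[X] = C(32,4)·2^(1−C(4,2)) = 4495/4 ≈ 1123.750000.


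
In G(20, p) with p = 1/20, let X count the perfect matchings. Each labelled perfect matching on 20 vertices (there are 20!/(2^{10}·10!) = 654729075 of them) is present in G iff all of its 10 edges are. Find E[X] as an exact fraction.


K_20 has 20!/(2^{10}·10!) = 654729075 labelled perfect matchings.
For each such perfect matching H, let X_H = 1 if all 10 edges of H are present in G. Then P[X_H = 1] = p^{10} = (1/20)^{10} = 1/10240000000000.
By linearity of expectation: E[X] = Σ_H E[X_H] = 654729075 · p^{10} = 654729075 · 1/10240000000000 = 26189163/409600000000.
Numerically: E[X] ≈ 6.39384e-05.

E[X] = 654729075 · (1/20)^{10} = 26189163/409600000000 ≈ 6.39384e-05.


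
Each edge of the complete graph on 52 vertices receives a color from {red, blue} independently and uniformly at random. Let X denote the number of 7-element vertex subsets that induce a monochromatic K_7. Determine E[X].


Let X = Σ_S X_S over the C(52, 7) = 133784560 subsets S of size 7, where X_S = 1 if the K_7 on S is monochromatic.
For a fixed S, the K_7 on S has C(7, 2) = 21 edges. P[all 21 edges red] = (1/2)^21, and likewise for blue, so P[monochromatic] = 2·(1/2)^21 = 2^{1 − 21} = 1/1048576.
By linearity: E[X] = C(52, 7) · 2^{1 − 21} = 133784560 · 1/1048576 = 8361535/65536.
Numerically: E[X] ≈ 127.586899.

E[X] = C(52,7)·2^(1−C(7,2)) = 8361535/65536 ≈ 127.586899.


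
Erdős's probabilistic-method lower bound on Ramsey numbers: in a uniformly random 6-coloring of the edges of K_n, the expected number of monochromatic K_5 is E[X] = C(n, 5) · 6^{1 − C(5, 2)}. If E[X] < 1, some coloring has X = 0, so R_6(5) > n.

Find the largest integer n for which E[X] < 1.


We need C(n, 5) · 6^{1 − 10} < 1, i.e. C(n, 5) < 6^{10 − 1} = 10077696.
Check values of n near the boundary:
  n = 66: C(66, 5) = 8936928; 8936928 < 10077696? YES
  n = 67: C(67, 5) = 9657648; 9657648 < 10077696? YES
  n = 68: C(68, 5) = 10424128; 10424128 < 10077696? NO
  n = 69: C(69, 5) = 11238513; 11238513 < 10077696? NO
The largest n with C(n, 5) < 10077696 is n = 67 (where E[X] = 67067/69984 ≈ 0.95832). Hence R_6(5) > 67, i.e. R_6(5) ≥ 68.

Largest n = 67; hence R_6(5) > 67.


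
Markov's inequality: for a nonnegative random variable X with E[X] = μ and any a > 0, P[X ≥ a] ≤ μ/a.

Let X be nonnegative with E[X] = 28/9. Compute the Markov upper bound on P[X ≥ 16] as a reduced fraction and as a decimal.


μ = E[X] = 28/9, a = 16.
Markov: P[X ≥ 16] ≤ μ/a = (28/9)/16 = 7/36.
Numerically: ≈ 0.194444.
(Since a = 16 > μ = 3.111111, the bound 7/36 is < 1 and informative.)

P[X ≥ 16] ≤ 7/36 ≈ 0.194444.


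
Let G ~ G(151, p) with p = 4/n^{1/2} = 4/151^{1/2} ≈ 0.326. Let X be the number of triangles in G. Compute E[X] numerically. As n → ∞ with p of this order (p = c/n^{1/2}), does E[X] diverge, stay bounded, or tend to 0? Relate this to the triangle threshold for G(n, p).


Number of potential triangles: C(151, 3) = 562475.
Each occurs with probability p³ ≈ (0.326)³ ≈ 3.44917e-02.
By linearity: E[X] = C(151, 3)·p³ ≈ 562475 · 3.44917e-02 ≈ 19400.717.
Since α = 1/2 < 1, p = c/n^{1/2} ≫ 1/n is above the triangle threshold p ~ 1/n. Asymptotically E[X] ~ (c³/6)·n^{3(1−α)} = (4³/6)·n^{1.5} → ∞; triangles are abundant w.h.p.

E[X] ≈ 19400.717; in regime p = Θ(1/n^{1/2}) E[X] diverges (above the triangle threshold p ~ 1/n).


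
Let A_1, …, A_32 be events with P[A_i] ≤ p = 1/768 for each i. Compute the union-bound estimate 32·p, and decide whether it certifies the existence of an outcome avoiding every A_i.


Union bound: P[∪_{i=1}^{32} A_i] ≤ Σ_i P[A_i] ≤ 32·p = 32·(1/768) = 1/24.
Numerically: 1/24 ≈ 0.042.
Is 1/24 < 1? YES.
Since P[∪ A_i] ≤ 1/24 < 1, the complement has P[∩ A_i^c] ≥ 1 − 1/24 = 23/24 > 0, so some outcome avoids every A_i.

32·p = 1/24 ≈ 0.042; existence CERTIFIED by the union bound.


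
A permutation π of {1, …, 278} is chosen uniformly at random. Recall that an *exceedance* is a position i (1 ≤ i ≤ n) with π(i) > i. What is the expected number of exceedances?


Write X = Σ_{i=1}^{278} X_i, where X_i = 1_{π(i) > i}.
For each fixed i, π(i) is uniform over {1, …, 278} (marginal of a uniform permutation), so P[π(i) > i] = (n − i)/n. Summing: Σ_{i=1}^{278} (n − i)/n = (0 + 1 + … + 277)/278 = 278(278 − 1)/(2·278) = (278 − 1)/2.
Hence E[X] = Σ_{i=1}^{278} (278 − i)/278 = 277/2 ≈ 138.500000.

E[X] = 277/2 = 138.500000.


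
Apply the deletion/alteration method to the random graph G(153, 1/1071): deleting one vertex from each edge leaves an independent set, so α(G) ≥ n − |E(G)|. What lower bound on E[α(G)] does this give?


E[|E(G)|] = C(153, 2)·p = 11628 · (1/1071) = 76/7.
E[α(G)] ≥ n − E[|E(G)|] = 153 − 76/7 = 995/7.
Numerically: ≈ 142.1429.
(This is only a lower bound; the true E[α(G)] may be larger.)

E[α(G)] ≥ 995/7 ≈ 142.1429.


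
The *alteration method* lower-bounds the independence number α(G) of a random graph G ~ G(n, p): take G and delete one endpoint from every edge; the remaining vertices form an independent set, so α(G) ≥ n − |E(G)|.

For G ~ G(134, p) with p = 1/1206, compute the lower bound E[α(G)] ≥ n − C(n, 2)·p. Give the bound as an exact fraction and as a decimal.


E[|E(G)|] = C(134, 2)·p = 8911 · (1/1206) = 133/18.
E[α(G)] ≥ n − E[|E(G)|] = 134 − 133/18 = 2279/18.
Numerically: ≈ 126.611111.
(This is only a lower bound; the true E[α(G)] may be larger.)

E[α(G)] ≥ 2279/18 ≈ 126.611111.


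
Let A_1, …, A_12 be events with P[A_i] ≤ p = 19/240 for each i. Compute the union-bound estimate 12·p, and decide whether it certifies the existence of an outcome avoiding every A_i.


Union bound: P[∪_{i=1}^{12} A_i] ≤ Σ_i P[A_i] ≤ 12·p = 12·(19/240) = 19/20.
Numerically: 19/20 ≈ 0.9500000.
Is 19/20 < 1? YES.
Since P[∪ A_i] ≤ 19/20 < 1, the complement has P[∩ A_i^c] ≥ 1 − 19/20 = 1/20 > 0, so some outcome avoids every A_i.

12·p = 19/20 ≈ 0.9500000; existence CERTIFIED by the union bound.


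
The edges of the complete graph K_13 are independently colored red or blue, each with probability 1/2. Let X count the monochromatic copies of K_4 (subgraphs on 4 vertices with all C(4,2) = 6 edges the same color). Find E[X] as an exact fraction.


Let X = Σ_S X_S over the C(13, 4) = 715 subsets S of size 4, where X_S = 1 if the K_4 on S is monochromatic.
For a fixed S, the K_4 on S has C(4, 2) = 6 edges. P[all 6 edges red] = (1/2)^6, and likewise for blue, so P[monochromatic] = 2·(1/2)^6 = 2^{1 − 6} = 1/32.
By linearity of expectation: E[X] = C(13, 4) · 2^{1 − 6} = 715 · 1/32 = 715/32.
Numerically: E[X] ≈ 22.344.

E[X] = C(13,4)·2^(1−C(4,2)) = 715/32 ≈ 22.344.


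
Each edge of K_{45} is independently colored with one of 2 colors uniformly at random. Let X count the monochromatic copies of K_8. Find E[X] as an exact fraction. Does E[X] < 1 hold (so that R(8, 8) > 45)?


E[X] = C(45, 8) · 2^{1 − 28} = 215553195 · 2^{−27} = 215553195/134217728.
As a reduced fraction: E[X] = 215553195/134217728 ≈ 1.6060.
Is E[X] < 1? NO.
Since E[X] ≥ 1, the first-moment bound is inconclusive at n = 45; it does NOT by itself certify R(8, 8) > 45.

E[X] = 215553195/134217728 ≈ 1.6060; E[X] ≥ 1; first-moment method inconclusive here.


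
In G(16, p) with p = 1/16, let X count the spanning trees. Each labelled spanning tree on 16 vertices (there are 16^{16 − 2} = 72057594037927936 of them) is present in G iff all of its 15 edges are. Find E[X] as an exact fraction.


K_16 has 16^{16 − 2} = 72057594037927936 labelled spanning trees.
For each such spanning tree H, let X_H = 1 if all 15 edges of H are present in G. Then P[X_H = 1] = p^{15} = (1/16)^{15} = 1/1152921504606846976.
Summing the indicators: E[X] = Σ_H E[X_H] = 72057594037927936 · p^{15} = 72057594037927936 · 1/1152921504606846976 = 1/16.
Numerically: E[X] ≈ 0.0625.

E[X] = 72057594037927936 · (1/16)^{15} = 1/16 ≈ 0.0625.


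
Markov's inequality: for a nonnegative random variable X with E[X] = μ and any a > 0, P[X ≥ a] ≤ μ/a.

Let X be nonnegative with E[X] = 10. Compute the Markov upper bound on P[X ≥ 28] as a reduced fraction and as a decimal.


μ = E[X] = 10, a = 28.
Markov: P[X ≥ 28] ≤ μ/a = (10)/28 = 5/14.
Numerically: ≈ 0.357.
(Since a = 28 > μ = 10.000, the bound 5/14 is < 1 and informative.)

P[X ≥ 28] ≤ 5/14 ≈ 0.357.


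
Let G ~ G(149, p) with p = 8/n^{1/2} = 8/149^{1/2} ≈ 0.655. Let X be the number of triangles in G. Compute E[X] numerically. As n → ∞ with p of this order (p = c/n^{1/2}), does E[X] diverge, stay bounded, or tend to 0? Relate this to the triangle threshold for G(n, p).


Number of potential triangles: C(149, 3) = 540274.
Each occurs with probability p³ ≈ (0.655)³ ≈ 2.81508e-01.
By linearity: E[X] = C(149, 3)·p³ ≈ 540274 · 2.81508e-01 ≈ 152091.389.
Since α = 1/2 < 1, p = c/n^{1/2} ≫ 1/n is above the triangle threshold p ~ 1/n. Asymptotically E[X] ~ (c³/6)·n^{3(1−α)} = (8³/6)·n^{1.5} → ∞; triangles are abundant w.h.p.

E[X] ≈ 152091.389; in regime p = Θ(1/n^{1/2}) E[X] diverges (above the triangle threshold p ~ 1/n).


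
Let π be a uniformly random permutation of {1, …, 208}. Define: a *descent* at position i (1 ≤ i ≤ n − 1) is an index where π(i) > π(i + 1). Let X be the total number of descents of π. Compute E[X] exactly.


Write X = Σ X_I over i = 1, …, 207, with X_I the indicator of one descent.
There are 207 indicators.
For each fixed i, the pair (π(i), π(i+1)) is a uniformly random ordered pair of distinct values from {1, …, 208}; by symmetry P[π(i) > π(i+1)] = 1/2.
By linearity: E[X] = 207 · (1/2) = (208 − 1) · (1/2) = 207/2 ≈ 103.50000.

E[X] = 207/2 = 103.50000.


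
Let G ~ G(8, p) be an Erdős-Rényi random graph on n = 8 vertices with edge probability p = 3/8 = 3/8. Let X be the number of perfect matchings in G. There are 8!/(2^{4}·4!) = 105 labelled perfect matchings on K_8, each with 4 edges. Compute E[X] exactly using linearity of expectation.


K_8 has 8!/(2^{4}·4!) = 105 labelled perfect matchings.
For each such perfect matching H, let X_H = 1 if all 4 edges of H are present in G. Then P[X_H = 1] = p^{4} = (3/8)^{4} = 81/4096.
By linearity: E[X] = Σ_H E[X_H] = 105 · p^{4} = 105 · 81/4096 = 8505/4096.
Numerically: E[X] ≈ 2.0764.

E[X] = 105 · (3/8)^{4} = 8505/4096 ≈ 2.0764.


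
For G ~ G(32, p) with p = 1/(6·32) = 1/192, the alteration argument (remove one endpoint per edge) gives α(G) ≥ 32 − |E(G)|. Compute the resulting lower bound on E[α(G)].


E[|E(G)|] = C(32, 2)·p = 496 · (1/192) = 31/12.
E[α(G)] ≥ n − E[|E(G)|] = 32 − 31/12 = 353/12.
Numerically: ≈ 29.4167.
(This is only a lower bound; the true E[α(G)] may be larger.)

E[α(G)] ≥ 353/12 ≈ 29.4167.


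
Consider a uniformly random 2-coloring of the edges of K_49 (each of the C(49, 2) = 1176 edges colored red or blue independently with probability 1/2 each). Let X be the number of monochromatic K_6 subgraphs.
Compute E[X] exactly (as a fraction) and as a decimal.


Let X = Σ_S X_S over the C(49, 6) = 13983816 subsets S of size 6, where X_S = 1 if the K_6 on S is monochromatic.
For a fixed S, the K_6 on S has C(6, 2) = 15 edges. P[all 15 edges red] = (1/2)^15, and likewise for blue, so P[monochromatic] = 2·(1/2)^15 = 2^{1 − 15} = 1/16384.
Summing: E[X] = C(49, 6) · 2^{1 − 15} = 13983816 · 1/16384 = 1747977/2048.
Numerically: E[X] ≈ 853.5044.

E[X] = C(49,6)·2^(1−C(6,2)) = 1747977/2048 ≈ 853.5044.


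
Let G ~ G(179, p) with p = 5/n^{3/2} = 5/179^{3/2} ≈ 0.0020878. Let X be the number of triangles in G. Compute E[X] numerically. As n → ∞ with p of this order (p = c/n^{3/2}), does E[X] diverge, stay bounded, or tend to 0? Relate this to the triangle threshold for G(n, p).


Number of potential triangles: C(179, 3) = 939929.
Each occurs with probability p³ ≈ (0.0020878)³ ≈ 9.1006282e-09.
By linearity: E[X] = C(179, 3)·p³ ≈ 939929 · 9.1006282e-09 ≈ 0.00855.
Since α = 3/2 > 1, p = c/n^{3/2} = o(1/n) is below the triangle threshold p ~ 1/n. Asymptotically E[X] ~ (c³/6)·n^{3(1−α)} = (5³/6)·n^{-1.5} → 0, so by Markov's inequality G has no triangles w.h.p.

E[X] ≈ 0.00855; in regime p = Θ(1/n^{3/2}) E[X] tends to 0 (below the triangle threshold p ~ 1/n).


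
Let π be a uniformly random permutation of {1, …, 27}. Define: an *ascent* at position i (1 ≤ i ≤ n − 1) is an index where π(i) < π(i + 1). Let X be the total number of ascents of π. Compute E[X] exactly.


Write X = Σ X_I over i = 1, …, 26, with X_I the indicator of one ascent.
There are 26 indicators.
For each fixed i, the pair (π(i), π(i+1)) is a uniformly random ordered pair of distinct values from {1, …, 27}; by symmetry P[π(i) < π(i+1)] = 1/2.
By linearity: E[X] = 26 · (1/2) = (27 − 1) · (1/2) = 13 ≈ 13.000.

E[X] = 13 = 13.000.


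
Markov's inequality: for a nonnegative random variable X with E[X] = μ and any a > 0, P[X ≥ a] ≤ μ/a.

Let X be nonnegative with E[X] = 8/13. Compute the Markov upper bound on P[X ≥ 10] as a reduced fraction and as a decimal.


μ = E[X] = 8/13, a = 10.
Markov: P[X ≥ 10] ≤ μ/a = (8/13)/10 = 4/65.
Numerically: ≈ 0.061538.
(Since a = 10 > μ = 0.615385, the bound 4/65 is < 1 and informative.)

P[X ≥ 10] ≤ 4/65 ≈ 0.061538.


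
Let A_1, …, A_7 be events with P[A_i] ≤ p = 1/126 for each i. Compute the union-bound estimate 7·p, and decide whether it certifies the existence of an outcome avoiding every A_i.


Union bound: P[∪_{i=1}^{7} A_i] ≤ Σ_i P[A_i] ≤ 7·p = 7·(1/126) = 1/18.
Numerically: 1/18 ≈ 0.056.
Is 1/18 < 1? YES.
Since P[∪ A_i] ≤ 1/18 < 1, the complement has P[∩ A_i^c] ≥ 1 − 1/18 = 17/18 > 0, so some outcome avoids every A_i.

7·p = 1/18 ≈ 0.056; existence CERTIFIED by the union bound.


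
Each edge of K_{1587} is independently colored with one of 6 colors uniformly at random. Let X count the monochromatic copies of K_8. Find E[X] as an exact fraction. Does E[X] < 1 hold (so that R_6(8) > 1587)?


E[X] = C(1587, 8) · 6^{1 − 28} = 980438554550826798570 · 6^{−27} = 980438554550826798570/1023490369077469249536.
As a reduced fraction: E[X] = 54468808586157044365/56860576059859402752 ≈ 0.957936.
Is E[X] < 1? YES.
Since E[X] < 1, there exists a 6-coloring of K_{1587} with no monochromatic K_8; hence R_6(8) > 1587.

E[X] = 54468808586157044365/56860576059859402752 ≈ 0.957936; E[X] < 1, so R_6(8) > 1587.


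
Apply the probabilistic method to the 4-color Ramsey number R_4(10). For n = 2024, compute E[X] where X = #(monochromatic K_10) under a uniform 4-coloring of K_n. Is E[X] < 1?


E[X] = C(2024, 10) · 4^{1 − 45} = 310936101848269937576192656 · 4^{−44} = 310936101848269937576192656/309485009821345068724781056.
As a reduced fraction: E[X] = 19433506365516871098512041/19342813113834066795298816 ≈ 1.00469.
Is E[X] < 1? NO.
Since E[X] ≥ 1, the first-moment bound is inconclusive at n = 2024; it does NOT by itself certify R_4(10) > 2024.

E[X] = 19433506365516871098512041/19342813113834066795298816 ≈ 1.00469; E[X] ≥ 1; first-moment method inconclusive here.


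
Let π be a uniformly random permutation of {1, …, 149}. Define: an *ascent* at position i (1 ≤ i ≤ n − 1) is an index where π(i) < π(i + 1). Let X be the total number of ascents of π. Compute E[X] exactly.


Write X = Σ X_I over i = 1, …, 148, with X_I the indicator of one ascent.
There are 148 indicators.
For each fixed i, the pair (π(i), π(i+1)) is a uniformly random ordered pair of distinct values from {1, …, 149}; by symmetry P[π(i) < π(i+1)] = 1/2.
By linearity: E[X] = 148 · (1/2) = (149 − 1) · (1/2) = 74 ≈ 74.00000.

E[X] = 74 = 74.00000.


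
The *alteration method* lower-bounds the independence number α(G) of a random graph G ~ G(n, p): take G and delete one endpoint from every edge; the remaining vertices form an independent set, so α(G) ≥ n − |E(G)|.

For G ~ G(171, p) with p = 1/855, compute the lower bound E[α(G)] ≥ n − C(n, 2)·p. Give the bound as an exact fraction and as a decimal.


E[|E(G)|] = C(171, 2)·p = 14535 · (1/855) = 17.
E[α(G)] ≥ n − E[|E(G)|] = 171 − 17 = 154.
Numerically: ≈ 154.0000.
(This is only a lower bound; the true E[α(G)] may be larger.)

E[α(G)] ≥ 154 ≈ 154.0000.


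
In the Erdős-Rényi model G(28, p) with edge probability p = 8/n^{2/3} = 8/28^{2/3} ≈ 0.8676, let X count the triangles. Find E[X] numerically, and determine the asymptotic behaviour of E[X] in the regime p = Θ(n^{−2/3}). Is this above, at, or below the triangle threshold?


Number of potential triangles: C(28, 3) = 3276.
Each occurs with probability p³ ≈ (0.8676)³ ≈ 6.5306122e-01.
By linearity: E[X] = C(28, 3)·p³ ≈ 3276 · 6.5306122e-01 ≈ 2139.42857.
Since α = 2/3 < 1, p = c/n^{2/3} ≫ 1/n is above the triangle threshold p ~ 1/n. Asymptotically E[X] ~ (c³/6)·n^{3(1−α)} = (8³/6)·n^{1} → ∞; triangles are abundant w.h.p.

E[X] ≈ 2139.42857; in regime p = Θ(1/n^{2/3}) E[X] diverges (above the triangle threshold p ~ 1/n).


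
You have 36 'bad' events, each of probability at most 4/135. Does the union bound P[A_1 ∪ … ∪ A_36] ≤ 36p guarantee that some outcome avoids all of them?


Union bound: P[∪_{i=1}^{36} A_i] ≤ Σ_i P[A_i] ≤ 36·p = 36·(4/135) = 16/15.
Numerically: 16/15 ≈ 1.06667.
Is 16/15 < 1? NO.
Since the bound 16/15 is ≥ 1, the union bound is uninformative here; it does NOT by itself certify existence.

36·p = 16/15 ≈ 1.06667; existence NOT certified by the union bound.


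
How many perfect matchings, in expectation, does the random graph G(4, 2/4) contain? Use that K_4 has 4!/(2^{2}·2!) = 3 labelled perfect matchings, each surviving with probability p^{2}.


K_4 has 4!/(2^{2}·2!) = 3 labelled perfect matchings.
For each such perfect matching H, let X_H = 1 if all 2 edges of H are present in G. Then P[X_H = 1] = p^{2} = (1/2)^{2} = 1/4.
Summing the indicators: E[X] = Σ_H E[X_H] = 3 · p^{2} = 3 · 1/4 = 3/4.
Numerically: E[X] ≈ 0.75.

E[X] = 3 · (1/2)^{2} = 3/4 ≈ 0.75.


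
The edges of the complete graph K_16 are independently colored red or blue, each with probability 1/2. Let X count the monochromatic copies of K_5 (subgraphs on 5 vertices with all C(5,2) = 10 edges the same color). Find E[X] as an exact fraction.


Let X = Σ_S X_S over the C(16, 5) = 4368 subsets S of size 5, where X_S = 1 if the K_5 on S is monochromatic.
For a fixed S, the K_5 on S has C(5, 2) = 10 edges. P[all 10 edges red] = (1/2)^10, and likewise for blue, so P[monochromatic] = 2·(1/2)^10 = 2^{1 − 10} = 1/512.
Summing: E[X] = C(16, 5) · 2^{1 − 10} = 4368 · 1/512 = 273/32.
Numerically: E[X] ≈ 8.531250.

E[X] = C(16,5)·2^(1−C(5,2)) = 273/32 ≈ 8.531250.


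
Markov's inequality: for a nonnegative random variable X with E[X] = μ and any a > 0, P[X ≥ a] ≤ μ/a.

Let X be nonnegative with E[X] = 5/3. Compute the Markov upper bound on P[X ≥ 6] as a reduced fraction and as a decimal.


μ = E[X] = 5/3, a = 6.
Markov: P[X ≥ 6] ≤ μ/a = (5/3)/6 = 5/18.
Numerically: ≈ 0.2778.
(Since a = 6 > μ = 1.6667, the bound 5/18 is < 1 and informative.)

P[X ≥ 6] ≤ 5/18 ≈ 0.2778.


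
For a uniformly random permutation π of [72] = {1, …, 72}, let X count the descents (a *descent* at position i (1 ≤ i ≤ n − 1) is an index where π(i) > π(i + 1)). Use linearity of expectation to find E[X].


Write X = Σ X_I over i = 1, …, 71, with X_I the indicator of one descent.
There are 71 indicators.
For each fixed i, the pair (π(i), π(i+1)) is a uniformly random ordered pair of distinct values from {1, …, 72}; by symmetry P[π(i) > π(i+1)] = 1/2.
By linearity: E[X] = 71 · (1/2) = (72 − 1) · (1/2) = 71/2 ≈ 35.5000.

E[X] = 71/2 = 35.5000.


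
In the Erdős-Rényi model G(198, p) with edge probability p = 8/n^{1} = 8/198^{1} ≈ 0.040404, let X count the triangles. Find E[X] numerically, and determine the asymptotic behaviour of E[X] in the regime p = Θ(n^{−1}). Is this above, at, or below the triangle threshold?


Number of potential triangles: C(198, 3) = 1274196.
Each occurs with probability p³ ≈ (0.040404)³ ≈ 6.5959050e-05.
By linearity: E[X] = C(198, 3)·p³ ≈ 1274196 · 6.5959050e-05 ≈ 84.04476.
Here α = 1, so p = 8/n is exactly at the triangle threshold p ~ 1/n. Asymptotically E[X] → c³/6 = 8³/6 = 256/3 ≈ 85.33333, a bounded constant. In this regime the triangle count is asymptotically Poisson(c³/6).

E[X] ≈ 84.04476; in regime p = Θ(1/n^{1}) E[X] stays bounded (at the triangle threshold p ~ 1/n).


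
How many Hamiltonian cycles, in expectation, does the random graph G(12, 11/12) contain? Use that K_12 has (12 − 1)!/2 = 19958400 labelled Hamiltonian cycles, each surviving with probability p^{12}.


K_12 has (12 − 1)!/2 = 19958400 labelled Hamiltonian cycles.
For each such Hamiltonian cycle H, let X_H = 1 if all 12 edges of H are present in G. Then P[X_H = 1] = p^{12} = (11/12)^{12} = 3138428376721/8916100448256.
Summing the indicators: E[X] = Σ_H E[X_H] = 19958400 · p^{12} = 19958400 · 3138428376721/8916100448256 = 6041474625187925/859963392.
Numerically: E[X] ≈ 7.03e+06.

E[X] = 19958400 · (11/12)^{12} = 6041474625187925/859963392 ≈ 7.03e+06.


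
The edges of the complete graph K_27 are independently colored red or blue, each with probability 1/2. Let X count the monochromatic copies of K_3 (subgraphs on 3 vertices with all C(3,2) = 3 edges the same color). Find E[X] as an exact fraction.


Let X = Σ_S X_S over the C(27, 3) = 2925 subsets S of size 3, where X_S = 1 if the K_3 on S is monochromatic.
For a fixed S, the K_3 on S has C(3, 2) = 3 edges. P[all 3 edges red] = (1/2)^3, and likewise for blue, so P[monochromatic] = 2·(1/2)^3 = 2^{1 − 3} = 1/4.
By linearity: E[X] = C(27, 3) · 2^{1 − 3} = 2925 · 1/4 = 2925/4.
Numerically: E[X] ≈ 731.2500.

E[X] = C(27,3)·2^(1−C(3,2)) = 2925/4 ≈ 731.2500.


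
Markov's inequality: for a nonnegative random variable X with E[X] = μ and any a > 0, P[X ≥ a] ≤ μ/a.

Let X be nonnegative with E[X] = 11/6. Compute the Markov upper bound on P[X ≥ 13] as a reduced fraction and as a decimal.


μ = E[X] = 11/6, a = 13.
Markov: P[X ≥ 13] ≤ μ/a = (11/6)/13 = 11/78.
Numerically: ≈ 0.141026.
(Since a = 13 > μ = 1.833333, the bound 11/78 is < 1 and informative.)

P[X ≥ 13] ≤ 11/78 ≈ 0.141026.


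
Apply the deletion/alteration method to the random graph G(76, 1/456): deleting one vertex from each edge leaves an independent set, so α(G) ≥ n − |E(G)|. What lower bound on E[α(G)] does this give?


E[|E(G)|] = C(76, 2)·p = 2850 · (1/456) = 25/4.
E[α(G)] ≥ n − E[|E(G)|] = 76 − 25/4 = 279/4.
Numerically: ≈ 69.7500.
(This is only a lower bound; the true E[α(G)] may be larger.)

E[α(G)] ≥ 279/4 ≈ 69.7500.


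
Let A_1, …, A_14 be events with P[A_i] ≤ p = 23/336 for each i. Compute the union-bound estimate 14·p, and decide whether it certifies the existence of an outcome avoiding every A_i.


Union bound: P[∪_{i=1}^{14} A_i] ≤ Σ_i P[A_i] ≤ 14·p = 14·(23/336) = 23/24.
Numerically: 23/24 ≈ 0.9583333.
Is 23/24 < 1? YES.
Since P[∪ A_i] ≤ 23/24 < 1, the complement has P[∩ A_i^c] ≥ 1 − 23/24 = 1/24 > 0, so some outcome avoids every A_i.

14·p = 23/24 ≈ 0.9583333; existence CERTIFIED by the union bound.


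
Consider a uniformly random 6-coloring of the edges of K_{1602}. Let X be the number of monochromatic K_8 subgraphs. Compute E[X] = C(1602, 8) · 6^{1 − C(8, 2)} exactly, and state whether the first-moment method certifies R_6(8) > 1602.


E[X] = C(1602, 8) · 6^{1 − 28} = 1057248389245018627800 · 6^{−27} = 1057248389245018627800/1023490369077469249536.
As a reduced fraction: E[X] = 14684005406180814275/14215144014964850688 ≈ 1.033.
Is E[X] < 1? NO.
Since E[X] ≥ 1, the first-moment bound is inconclusive at n = 1602; it does NOT by itself certify R_6(8) > 1602.

E[X] = 14684005406180814275/14215144014964850688 ≈ 1.033; E[X] ≥ 1; first-moment method inconclusive here.


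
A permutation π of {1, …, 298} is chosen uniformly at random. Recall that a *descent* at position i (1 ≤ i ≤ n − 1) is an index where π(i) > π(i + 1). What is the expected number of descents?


Write X = Σ X_I over i = 1, …, 297, with X_I the indicator of one descent.
There are 297 indicators.
For each fixed i, the pair (π(i), π(i+1)) is a uniformly random ordered pair of distinct values from {1, …, 298}; by symmetry P[π(i) > π(i+1)] = 1/2.
By linearity: E[X] = 297 · (1/2) = (298 − 1) · (1/2) = 297/2 ≈ 148.500.

E[X] = 297/2 = 148.500.


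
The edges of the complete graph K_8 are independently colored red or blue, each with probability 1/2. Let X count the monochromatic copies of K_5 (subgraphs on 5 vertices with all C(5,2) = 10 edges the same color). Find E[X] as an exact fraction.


Let X = Σ_S X_S over the C(8, 5) = 56 subsets S of size 5, where X_S = 1 if the K_5 on S is monochromatic.
For a fixed S, the K_5 on S has C(5, 2) = 10 edges. P[all 10 edges red] = (1/2)^10, and likewise for blue, so P[monochromatic] = 2·(1/2)^10 = 2^{1 − 10} = 1/512.
Summing: E[X] = C(8, 5) · 2^{1 − 10} = 56 · 1/512 = 7/64.
Numerically: E[X] ≈ 0.109.

E[X] = C(8,5)·2^(1−C(5,2)) = 7/64 ≈ 0.109.


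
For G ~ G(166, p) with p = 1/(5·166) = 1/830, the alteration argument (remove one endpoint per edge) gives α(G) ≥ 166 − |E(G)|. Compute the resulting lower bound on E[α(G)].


E[|E(G)|] = C(166, 2)·p = 13695 · (1/830) = 33/2.
E[α(G)] ≥ n − E[|E(G)|] = 166 − 33/2 = 299/2.
Numerically: ≈ 149.50000.
(This is only a lower bound; the true E[α(G)] may be larger.)

E[α(G)] ≥ 299/2 ≈ 149.50000.


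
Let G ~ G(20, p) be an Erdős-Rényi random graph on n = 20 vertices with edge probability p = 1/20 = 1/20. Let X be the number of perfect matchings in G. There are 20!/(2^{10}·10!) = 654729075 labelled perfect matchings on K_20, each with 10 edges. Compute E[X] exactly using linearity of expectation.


K_20 has 20!/(2^{10}·10!) = 654729075 labelled perfect matchings.
For each such perfect matching H, let X_H = 1 if all 10 edges of H are present in G. Then P[X_H = 1] = p^{10} = (1/20)^{10} = 1/10240000000000.
By linearity of expectation: E[X] = Σ_H E[X_H] = 654729075 · p^{10} = 654729075 · 1/10240000000000 = 26189163/409600000000.
Numerically: E[X] ≈ 6.39e-05.

E[X] = 654729075 · (1/20)^{10} = 26189163/409600000000 ≈ 6.39e-05.


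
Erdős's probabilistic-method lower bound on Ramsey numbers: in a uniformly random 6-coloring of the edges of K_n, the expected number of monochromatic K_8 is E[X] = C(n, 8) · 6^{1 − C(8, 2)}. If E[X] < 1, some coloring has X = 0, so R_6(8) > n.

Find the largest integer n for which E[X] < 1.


We need C(n, 8) · 6^{1 − 28} < 1, i.e. C(n, 8) < 6^{28 − 1} = 1023490369077469249536.
Check values of n near the boundary:
  n = 1590: C(1590, 8) = 995397314198933813310; 995397314198933813310 < 1023490369077469249536? YES
  n = 1591: C(1591, 8) = 1000427749141189953870; 1000427749141189953870 < 1023490369077469249536? YES
  n = 1592: C(1592, 8) = 1005480414540892933435; 1005480414540892933435 < 1023490369077469249536? YES
  n = 1593: C(1593, 8) = 1010555394551193970323; 1010555394551193970323 < 1023490369077469249536? YES
  n = 1594: C(1594, 8) = 1015652773590544255167; 1015652773590544255167 < 1023490369077469249536? YES
  n = 1595: C(1595, 8) = 1020772636343363633895; 1020772636343363633895 < 1023490369077469249536? YES
  n = 1596: C(1596, 8) = 1025915067760710553965; 1025915067760710553965 < 1023490369077469249536? NO
  n = 1597: C(1597, 8) = 1031080153060953275445; 1031080153060953275445 < 1023490369077469249536? NO
  n = 1598: C(1598, 8) = 1036267977730442348529; 1036267977730442348529 < 1023490369077469249536? NO
The largest n with C(n, 8) < 1023490369077469249536 is n = 1595 (where E[X] = 113419181815929292655/113721152119718805504 ≈ 0.997345). Hence R_6(8) > 1595, i.e. R_6(8) ≥ 1596.

Largest n = 1595; hence R_6(8) > 1595.


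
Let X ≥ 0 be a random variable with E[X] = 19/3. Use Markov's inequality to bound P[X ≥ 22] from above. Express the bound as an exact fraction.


μ = E[X] = 19/3, a = 22.
Markov: P[X ≥ 22] ≤ μ/a = (19/3)/22 = 19/66.
Numerically: ≈ 0.288.
(Since a = 22 > μ = 6.333, the bound 19/66 is < 1 and informative.)

P[X ≥ 22] ≤ 19/66 ≈ 0.288.


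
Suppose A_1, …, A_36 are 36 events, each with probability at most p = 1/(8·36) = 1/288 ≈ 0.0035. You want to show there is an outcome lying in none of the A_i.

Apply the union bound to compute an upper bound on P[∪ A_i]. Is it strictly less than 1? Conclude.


Union bound: P[∪_{i=1}^{36} A_i] ≤ Σ_i P[A_i] ≤ 36·p = 36·(1/288) = 1/8.
Numerically: 1/8 ≈ 0.1250.
Is 1/8 < 1? YES.
Since P[∪ A_i] ≤ 1/8 < 1, the complement has P[∩ A_i^c] ≥ 1 − 1/8 = 7/8 > 0, so some outcome avoids every A_i.

36·p = 1/8 ≈ 0.1250; existence CERTIFIED by the union bound.


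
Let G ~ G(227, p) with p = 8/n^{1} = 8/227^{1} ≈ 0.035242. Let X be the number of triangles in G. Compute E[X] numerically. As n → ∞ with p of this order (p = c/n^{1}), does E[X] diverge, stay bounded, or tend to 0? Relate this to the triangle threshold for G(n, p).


Number of potential triangles: C(227, 3) = 1923825.
Each occurs with probability p³ ≈ (0.035242)³ ≈ 4.3771597e-05.
By linearity: E[X] = C(227, 3)·p³ ≈ 1923825 · 4.3771597e-05 ≈ 84.20889.
Here α = 1, so p = 8/n is exactly at the triangle threshold p ~ 1/n. Asymptotically E[X] → c³/6 = 8³/6 = 256/3 ≈ 85.33333, a bounded constant. In this regime the triangle count is asymptotically Poisson(c³/6).

E[X] ≈ 84.20889; in regime p = Θ(1/n^{1}) E[X] stays bounded (at the triangle threshold p ~ 1/n).


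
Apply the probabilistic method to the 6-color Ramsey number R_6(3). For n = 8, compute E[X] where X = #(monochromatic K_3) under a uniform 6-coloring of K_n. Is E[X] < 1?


E[X] = C(8, 3) · 6^{1 − 3} = 56 · 6^{−2} = 56/36.
As a reduced fraction: E[X] = 14/9 ≈ 1.556.
Is E[X] < 1? NO.
Since E[X] ≥ 1, the first-moment bound is inconclusive at n = 8; it does NOT by itself certify R_6(3) > 8.

E[X] = 14/9 ≈ 1.556; E[X] ≥ 1; first-moment method inconclusive here.


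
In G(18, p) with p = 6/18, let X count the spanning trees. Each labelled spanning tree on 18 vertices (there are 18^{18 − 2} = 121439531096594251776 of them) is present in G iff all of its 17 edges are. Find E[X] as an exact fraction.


K_18 has 18^{18 − 2} = 121439531096594251776 labelled spanning trees.
For each such spanning tree H, let X_H = 1 if all 17 edges of H are present in G. Then P[X_H = 1] = p^{17} = (1/3)^{17} = 1/129140163.
By linearity of expectation: E[X] = Σ_H E[X_H] = 121439531096594251776 · p^{17} = 121439531096594251776 · 1/129140163 = 940369969152.
Numerically: E[X] ≈ 9.4037e+11.

E[X] = 121439531096594251776 · (1/3)^{17} = 940369969152 ≈ 9.4037e+11.


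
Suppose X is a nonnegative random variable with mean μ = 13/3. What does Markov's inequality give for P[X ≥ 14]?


μ = E[X] = 13/3, a = 14.
Markov: P[X ≥ 14] ≤ μ/a = (13/3)/14 = 13/42.
Numerically: ≈ 0.3095.
(Since a = 14 > μ = 4.3333, the bound 13/42 is < 1 and informative.)

P[X ≥ 14] ≤ 13/42 ≈ 0.3095.


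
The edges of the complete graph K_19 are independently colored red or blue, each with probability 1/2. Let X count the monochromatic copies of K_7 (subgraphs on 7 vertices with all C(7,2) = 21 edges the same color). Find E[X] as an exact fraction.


Let X = Σ_S X_S over the C(19, 7) = 50388 subsets S of size 7, where X_S = 1 if the K_7 on S is monochromatic.
For a fixed S, the K_7 on S has C(7, 2) = 21 edges. P[all 21 edges red] = (1/2)^21, and likewise for blue, so P[monochromatic] = 2·(1/2)^21 = 2^{1 − 21} = 1/1048576.
By linearity of expectation: E[X] = C(19, 7) · 2^{1 − 21} = 50388 · 1/1048576 = 12597/262144.
Numerically: E[X] ≈ 0.0481.

E[X] = C(19,7)·2^(1−C(7,2)) = 12597/262144 ≈ 0.0481.


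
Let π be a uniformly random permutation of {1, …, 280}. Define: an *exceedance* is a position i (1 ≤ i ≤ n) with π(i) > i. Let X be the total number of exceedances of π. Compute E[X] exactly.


Write X = Σ_{i=1}^{280} X_i, where X_i = 1_{π(i) > i}.
For each fixed i, π(i) is uniform over {1, …, 280} (marginal of a uniform permutation), so P[π(i) > i] = (n − i)/n. Summing: Σ_{i=1}^{280} (n − i)/n = (0 + 1 + … + 279)/280 = 280(280 − 1)/(2·280) = (280 − 1)/2.
Hence E[X] = Σ_{i=1}^{280} (280 − i)/280 = 279/2 ≈ 139.5000.

E[X] = 279/2 = 139.5000.


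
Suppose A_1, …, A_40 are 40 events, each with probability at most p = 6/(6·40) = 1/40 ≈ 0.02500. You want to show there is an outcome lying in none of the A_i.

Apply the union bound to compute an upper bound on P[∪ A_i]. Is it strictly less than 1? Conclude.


Union bound: P[∪_{i=1}^{40} A_i] ≤ Σ_i P[A_i] ≤ 40·p = 40·(1/40) = 1.
Numerically: 1 ≈ 1.00000.
Is 1 < 1? NO.
Since the bound 1 is ≥ 1, the union bound is uninformative here; it does NOT by itself certify existence.

40·p = 1 ≈ 1.00000; existence NOT certified by the union bound.


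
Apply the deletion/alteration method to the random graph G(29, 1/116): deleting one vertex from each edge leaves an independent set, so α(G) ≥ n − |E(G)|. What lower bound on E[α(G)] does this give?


E[|E(G)|] = C(29, 2)·p = 406 · (1/116) = 7/2.
E[α(G)] ≥ n − E[|E(G)|] = 29 − 7/2 = 51/2.
Numerically: ≈ 25.50000.
(This is only a lower bound; the true E[α(G)] may be larger.)

E[α(G)] ≥ 51/2 ≈ 25.50000.


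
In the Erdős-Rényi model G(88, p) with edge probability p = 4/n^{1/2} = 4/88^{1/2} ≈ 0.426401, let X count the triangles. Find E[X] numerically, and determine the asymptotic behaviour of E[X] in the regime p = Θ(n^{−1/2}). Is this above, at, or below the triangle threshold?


Number of potential triangles: C(88, 3) = 109736.
Each occurs with probability p³ ≈ (0.426401)³ ≈ 7.75275332e-02.
By linearity: E[X] = C(88, 3)·p³ ≈ 109736 · 7.75275332e-02 ≈ 8507.561385.
Since α = 1/2 < 1, p = c/n^{1/2} ≫ 1/n is above the triangle threshold p ~ 1/n. Asymptotically E[X] ~ (c³/6)·n^{3(1−α)} = (4³/6)·n^{1.5} → ∞; triangles are abundant w.h.p.

E[X] ≈ 8507.561385; in regime p = Θ(1/n^{1/2}) E[X] diverges (above the triangle threshold p ~ 1/n).


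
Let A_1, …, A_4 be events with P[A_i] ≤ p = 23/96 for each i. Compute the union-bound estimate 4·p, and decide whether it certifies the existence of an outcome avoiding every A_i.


Union bound: P[∪_{i=1}^{4} A_i] ≤ Σ_i P[A_i] ≤ 4·p = 4·(23/96) = 23/24.
Numerically: 23/24 ≈ 0.9583333.
Is 23/24 < 1? YES.
Since P[∪ A_i] ≤ 23/24 < 1, the complement has P[∩ A_i^c] ≥ 1 − 23/24 = 1/24 > 0, so some outcome avoids every A_i.

4·p = 23/24 ≈ 0.9583333; existence CERTIFIED by the union bound.


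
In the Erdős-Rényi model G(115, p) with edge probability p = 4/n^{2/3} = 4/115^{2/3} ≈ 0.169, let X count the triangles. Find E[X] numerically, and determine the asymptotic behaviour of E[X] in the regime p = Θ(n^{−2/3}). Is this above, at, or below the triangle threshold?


Number of potential triangles: C(115, 3) = 246905.
Each occurs with probability p³ ≈ (0.169)³ ≈ 4.83932e-03.
By linearity: E[X] = C(115, 3)·p³ ≈ 246905 · 4.83932e-03 ≈ 1194.852.
Since α = 2/3 < 1, p = c/n^{2/3} ≫ 1/n is above the triangle threshold p ~ 1/n. Asymptotically E[X] ~ (c³/6)·n^{3(1−α)} = (4³/6)·n^{1} → ∞; triangles are abundant w.h.p.

E[X] ≈ 1194.852; in regime p = Θ(1/n^{2/3}) E[X] diverges (above the triangle threshold p ~ 1/n).
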